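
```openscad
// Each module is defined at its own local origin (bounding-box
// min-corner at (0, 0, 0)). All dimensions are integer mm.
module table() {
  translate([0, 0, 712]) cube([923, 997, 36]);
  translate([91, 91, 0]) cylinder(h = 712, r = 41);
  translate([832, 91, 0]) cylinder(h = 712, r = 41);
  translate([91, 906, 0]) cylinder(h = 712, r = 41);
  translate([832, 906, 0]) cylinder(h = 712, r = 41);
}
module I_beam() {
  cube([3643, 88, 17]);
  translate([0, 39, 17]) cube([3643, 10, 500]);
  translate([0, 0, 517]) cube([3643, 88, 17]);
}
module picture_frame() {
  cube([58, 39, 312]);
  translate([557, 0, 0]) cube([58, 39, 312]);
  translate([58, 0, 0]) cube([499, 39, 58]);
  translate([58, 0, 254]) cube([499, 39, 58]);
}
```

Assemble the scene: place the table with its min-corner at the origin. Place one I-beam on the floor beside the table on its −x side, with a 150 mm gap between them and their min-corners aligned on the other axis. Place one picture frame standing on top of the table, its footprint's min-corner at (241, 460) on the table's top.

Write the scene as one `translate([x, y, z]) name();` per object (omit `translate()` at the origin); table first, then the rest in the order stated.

table();
translate([-3793, 0, 0]) I_beam();
translate([241, 460, 748]) picture_frame();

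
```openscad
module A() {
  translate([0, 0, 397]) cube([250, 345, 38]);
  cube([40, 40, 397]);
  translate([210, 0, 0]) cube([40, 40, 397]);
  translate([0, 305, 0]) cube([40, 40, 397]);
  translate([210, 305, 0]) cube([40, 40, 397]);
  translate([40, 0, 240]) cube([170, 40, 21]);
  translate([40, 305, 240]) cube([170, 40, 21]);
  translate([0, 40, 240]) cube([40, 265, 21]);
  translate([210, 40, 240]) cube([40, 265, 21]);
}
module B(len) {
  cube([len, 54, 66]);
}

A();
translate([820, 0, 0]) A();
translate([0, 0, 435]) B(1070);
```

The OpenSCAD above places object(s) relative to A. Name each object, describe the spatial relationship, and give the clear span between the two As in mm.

Second stool starts at x = 820; first ends at x = 250; clear span = 820 − 250 = 570 mm.

A is a stool. B is a beam. A beam spans the tops of two stools. The clear span between the two stools is 570 mm.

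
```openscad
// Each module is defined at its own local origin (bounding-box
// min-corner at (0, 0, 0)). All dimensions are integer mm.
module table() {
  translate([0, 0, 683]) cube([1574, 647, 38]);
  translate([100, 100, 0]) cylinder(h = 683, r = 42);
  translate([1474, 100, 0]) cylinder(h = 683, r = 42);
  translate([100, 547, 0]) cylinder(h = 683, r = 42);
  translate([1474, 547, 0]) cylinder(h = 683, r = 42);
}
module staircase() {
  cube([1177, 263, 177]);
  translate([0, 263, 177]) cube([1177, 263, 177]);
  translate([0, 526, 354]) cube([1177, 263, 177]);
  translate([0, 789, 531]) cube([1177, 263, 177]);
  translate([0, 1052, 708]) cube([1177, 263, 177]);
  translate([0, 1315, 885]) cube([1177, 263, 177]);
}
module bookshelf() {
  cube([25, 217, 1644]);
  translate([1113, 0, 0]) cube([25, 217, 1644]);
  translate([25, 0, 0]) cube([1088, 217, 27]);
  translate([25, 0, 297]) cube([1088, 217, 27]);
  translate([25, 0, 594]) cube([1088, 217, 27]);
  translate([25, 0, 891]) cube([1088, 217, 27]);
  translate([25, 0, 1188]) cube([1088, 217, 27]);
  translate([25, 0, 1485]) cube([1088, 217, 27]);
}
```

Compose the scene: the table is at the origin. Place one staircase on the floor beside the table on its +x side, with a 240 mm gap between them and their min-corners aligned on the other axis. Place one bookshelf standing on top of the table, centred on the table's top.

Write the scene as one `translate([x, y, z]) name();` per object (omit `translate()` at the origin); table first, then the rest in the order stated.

table();
translate([1814, 0, 0]) staircase();
translate([218, 215, 721]) bookshelf();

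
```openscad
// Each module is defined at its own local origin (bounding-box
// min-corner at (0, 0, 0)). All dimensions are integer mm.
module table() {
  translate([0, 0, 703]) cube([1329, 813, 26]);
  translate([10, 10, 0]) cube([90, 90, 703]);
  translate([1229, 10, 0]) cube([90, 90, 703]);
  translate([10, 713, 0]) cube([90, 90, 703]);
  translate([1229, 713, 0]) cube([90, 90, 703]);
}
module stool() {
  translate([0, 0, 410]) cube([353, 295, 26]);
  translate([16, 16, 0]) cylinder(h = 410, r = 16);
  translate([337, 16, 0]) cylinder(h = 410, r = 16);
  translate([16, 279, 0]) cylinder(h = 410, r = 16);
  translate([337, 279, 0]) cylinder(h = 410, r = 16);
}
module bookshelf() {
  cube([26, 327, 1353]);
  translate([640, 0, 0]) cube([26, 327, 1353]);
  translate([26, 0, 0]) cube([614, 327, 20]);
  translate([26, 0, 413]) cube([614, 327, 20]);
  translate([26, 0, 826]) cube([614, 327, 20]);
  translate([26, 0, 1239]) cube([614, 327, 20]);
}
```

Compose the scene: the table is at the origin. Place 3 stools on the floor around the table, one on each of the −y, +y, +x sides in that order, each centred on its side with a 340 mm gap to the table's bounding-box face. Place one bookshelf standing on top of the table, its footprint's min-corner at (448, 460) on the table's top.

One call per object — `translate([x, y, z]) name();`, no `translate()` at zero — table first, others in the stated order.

table();
translate([488, -635, 0]) stool();
translate([488, 1153, 0]) stool();
translate([1669, 259, 0]) stool();
translate([448, 460, 729]) bookshelf();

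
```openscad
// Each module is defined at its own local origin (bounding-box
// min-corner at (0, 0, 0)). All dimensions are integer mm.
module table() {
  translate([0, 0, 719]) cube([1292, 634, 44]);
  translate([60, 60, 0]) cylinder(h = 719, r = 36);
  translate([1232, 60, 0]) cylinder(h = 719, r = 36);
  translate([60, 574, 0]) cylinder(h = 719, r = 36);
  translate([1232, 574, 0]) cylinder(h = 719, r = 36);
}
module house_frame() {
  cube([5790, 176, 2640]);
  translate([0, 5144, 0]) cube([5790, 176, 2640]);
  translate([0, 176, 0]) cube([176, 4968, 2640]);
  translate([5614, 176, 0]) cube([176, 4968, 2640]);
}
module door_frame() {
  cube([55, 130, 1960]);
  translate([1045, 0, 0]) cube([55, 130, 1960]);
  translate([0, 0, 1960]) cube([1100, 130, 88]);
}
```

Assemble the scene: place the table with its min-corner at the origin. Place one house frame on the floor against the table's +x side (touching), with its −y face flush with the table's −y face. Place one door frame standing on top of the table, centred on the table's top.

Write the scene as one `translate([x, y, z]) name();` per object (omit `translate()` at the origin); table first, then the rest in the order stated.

table();
translate([1292, 0, 0]) house_frame();
translate([96, 252, 763]) door_frame();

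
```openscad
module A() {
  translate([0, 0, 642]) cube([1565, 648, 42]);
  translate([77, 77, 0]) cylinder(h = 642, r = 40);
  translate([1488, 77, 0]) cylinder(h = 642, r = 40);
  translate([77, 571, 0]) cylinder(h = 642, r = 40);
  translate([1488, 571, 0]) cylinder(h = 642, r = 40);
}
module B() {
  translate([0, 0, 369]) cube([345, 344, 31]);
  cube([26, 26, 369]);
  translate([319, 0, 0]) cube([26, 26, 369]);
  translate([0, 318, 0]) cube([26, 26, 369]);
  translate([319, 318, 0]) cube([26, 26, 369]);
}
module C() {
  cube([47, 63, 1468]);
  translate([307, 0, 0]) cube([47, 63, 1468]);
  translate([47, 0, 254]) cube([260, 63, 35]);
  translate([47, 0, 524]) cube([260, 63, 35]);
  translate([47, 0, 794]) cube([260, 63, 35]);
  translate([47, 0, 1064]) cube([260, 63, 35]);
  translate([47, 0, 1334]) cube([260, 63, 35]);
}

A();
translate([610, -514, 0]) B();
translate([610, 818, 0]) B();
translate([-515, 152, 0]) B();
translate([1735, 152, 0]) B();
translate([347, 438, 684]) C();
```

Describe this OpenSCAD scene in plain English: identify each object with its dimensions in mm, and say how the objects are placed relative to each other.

A is a rectangular dining table. The top is 1565×648×42 mm with its upper surface at z = 684 mm. It stands on four round legs of 80 mm diameter, each leg's bounding box inset 37 mm from the nearest pair of top edges, running from the floor to the underside of the top.

B is a four-legged stool. The seat is a 345×344×31 mm slab whose top surface is at z = 400 mm; four square legs, each 26×26 mm in cross-section, run from the floor (z = 0) to the underside of the seat, each flush with a corner of the seat.

C is a wooden ladder with two side rails of 47×63 mm section and 1468 mm height, set 354 mm apart overall. Between them run 5 rectangular rungs (63 mm deep, 35 mm thick), front faces flush with the rails' −y face. The bottom of the first rung is 254 mm above the floor and each subsequent rung is 270 mm higher than the one below.

Four stools sit around the table at the −y, +y, −x, +x sides. The ladder is on top of the table.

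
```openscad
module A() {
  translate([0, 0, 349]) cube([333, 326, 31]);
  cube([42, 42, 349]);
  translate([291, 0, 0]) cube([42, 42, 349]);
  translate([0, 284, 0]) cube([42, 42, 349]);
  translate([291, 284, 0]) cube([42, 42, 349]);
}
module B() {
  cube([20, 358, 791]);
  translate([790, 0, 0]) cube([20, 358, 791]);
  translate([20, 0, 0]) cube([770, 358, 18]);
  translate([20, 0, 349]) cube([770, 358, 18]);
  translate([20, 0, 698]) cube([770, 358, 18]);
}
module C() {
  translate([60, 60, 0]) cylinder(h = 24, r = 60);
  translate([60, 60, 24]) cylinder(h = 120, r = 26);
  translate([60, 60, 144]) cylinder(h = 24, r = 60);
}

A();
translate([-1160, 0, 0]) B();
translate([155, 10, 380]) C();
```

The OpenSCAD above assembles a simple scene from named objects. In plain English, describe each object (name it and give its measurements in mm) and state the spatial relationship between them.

A is a four-legged stool. The seat is a 333×326×31 mm slab whose top surface is at z = 380 mm; four square legs, each 42×42 mm in cross-section, run from the floor (z = 0) to the underside of the seat, each flush with a corner of the seat.

B is an open bookshelf. Two side panels, each 20 mm thick, 358 mm deep and 791 mm tall, stand 810 mm apart (outside-to-outside). Between them sit 3 shelves, each 18 mm thick and 358 mm deep, spanning the full gap between the sides. The bottom shelf rests on the floor (its underside at z = 0) and the clear gap between one shelf's top and the next shelf's underside is 331 mm.

C is a spool: two coaxial disc flanges of radius 60 mm and thickness 24 mm, joined by a core cylinder of radius 26 mm and height 120 mm. The lower flange rests on z = 0 and the three cylinders share a vertical axis.

The bookshelf is on the floor beside the stool on its −x side. The spool is on top of the stool.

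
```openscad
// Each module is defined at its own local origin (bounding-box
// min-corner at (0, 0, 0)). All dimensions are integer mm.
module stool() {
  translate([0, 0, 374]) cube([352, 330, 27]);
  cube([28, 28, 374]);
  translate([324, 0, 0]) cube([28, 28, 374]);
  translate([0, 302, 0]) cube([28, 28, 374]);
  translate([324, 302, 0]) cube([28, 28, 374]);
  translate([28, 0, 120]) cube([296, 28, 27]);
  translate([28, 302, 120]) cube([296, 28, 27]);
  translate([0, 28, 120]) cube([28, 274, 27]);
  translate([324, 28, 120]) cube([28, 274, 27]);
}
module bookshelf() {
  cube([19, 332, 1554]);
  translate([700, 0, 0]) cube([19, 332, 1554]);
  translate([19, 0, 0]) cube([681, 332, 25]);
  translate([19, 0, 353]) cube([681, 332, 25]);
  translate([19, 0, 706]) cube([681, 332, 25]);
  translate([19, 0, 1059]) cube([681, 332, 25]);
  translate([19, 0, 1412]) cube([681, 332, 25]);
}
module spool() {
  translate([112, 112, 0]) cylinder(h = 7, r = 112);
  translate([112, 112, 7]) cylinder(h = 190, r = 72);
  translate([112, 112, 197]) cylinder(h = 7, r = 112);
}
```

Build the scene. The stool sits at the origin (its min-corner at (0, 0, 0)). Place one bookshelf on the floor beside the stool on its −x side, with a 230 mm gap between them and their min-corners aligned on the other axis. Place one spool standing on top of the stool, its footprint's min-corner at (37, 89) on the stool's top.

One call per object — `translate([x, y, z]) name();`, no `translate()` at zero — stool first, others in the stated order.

stool();
translate([-949, 0, 0]) bookshelf();
translate([37, 89, 401]) spool();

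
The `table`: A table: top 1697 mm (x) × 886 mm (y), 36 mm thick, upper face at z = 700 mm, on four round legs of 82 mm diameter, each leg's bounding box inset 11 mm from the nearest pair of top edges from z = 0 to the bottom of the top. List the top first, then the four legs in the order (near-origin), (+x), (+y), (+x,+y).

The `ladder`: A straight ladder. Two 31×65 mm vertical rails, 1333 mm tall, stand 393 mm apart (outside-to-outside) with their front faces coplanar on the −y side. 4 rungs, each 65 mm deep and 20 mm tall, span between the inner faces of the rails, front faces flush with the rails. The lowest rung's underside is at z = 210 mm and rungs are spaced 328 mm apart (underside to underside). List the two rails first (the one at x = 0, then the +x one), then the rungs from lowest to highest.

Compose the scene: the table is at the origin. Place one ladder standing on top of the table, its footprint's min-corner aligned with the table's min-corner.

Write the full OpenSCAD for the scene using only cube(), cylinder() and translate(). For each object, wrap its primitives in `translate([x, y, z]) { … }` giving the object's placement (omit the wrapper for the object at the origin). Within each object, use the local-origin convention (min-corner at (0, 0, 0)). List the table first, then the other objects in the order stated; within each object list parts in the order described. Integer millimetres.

translate([0, 0, 664]) cube([1697, 886, 36]);
translate([52, 52, 0]) cylinder(h = 664, r = 41);
translate([1645, 52, 0]) cylinder(h = 664, r = 41);
translate([52, 834, 0]) cylinder(h = 664, r = 41);
translate([1645, 834, 0]) cylinder(h = 664, r = 41);
translate([0, 0, 700]) {
  cube([31, 65, 1333]);
  translate([362, 0, 0]) cube([31, 65, 1333]);
  translate([31, 0, 210]) cube([331, 65, 20]);
  translate([31, 0, 538]) cube([331, 65, 20]);
  translate([31, 0, 866]) cube([331, 65, 20]);
  translate([31, 0, 1194]) cube([331, 65, 20]);
}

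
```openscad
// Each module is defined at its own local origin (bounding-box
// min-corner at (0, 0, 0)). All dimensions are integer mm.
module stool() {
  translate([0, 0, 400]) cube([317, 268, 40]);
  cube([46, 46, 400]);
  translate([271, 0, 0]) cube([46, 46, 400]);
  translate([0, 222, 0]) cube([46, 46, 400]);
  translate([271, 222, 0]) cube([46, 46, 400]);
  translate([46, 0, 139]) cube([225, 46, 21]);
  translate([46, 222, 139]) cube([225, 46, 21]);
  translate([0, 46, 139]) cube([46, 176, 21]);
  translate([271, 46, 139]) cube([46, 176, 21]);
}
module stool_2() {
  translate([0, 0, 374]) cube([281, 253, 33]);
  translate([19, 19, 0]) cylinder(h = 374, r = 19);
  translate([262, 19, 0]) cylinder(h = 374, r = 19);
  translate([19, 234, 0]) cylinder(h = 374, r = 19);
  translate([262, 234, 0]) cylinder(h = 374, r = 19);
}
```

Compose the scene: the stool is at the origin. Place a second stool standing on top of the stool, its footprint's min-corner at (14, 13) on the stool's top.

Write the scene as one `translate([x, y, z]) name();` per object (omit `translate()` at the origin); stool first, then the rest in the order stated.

stool();
translate([14, 13, 440]) stool_2();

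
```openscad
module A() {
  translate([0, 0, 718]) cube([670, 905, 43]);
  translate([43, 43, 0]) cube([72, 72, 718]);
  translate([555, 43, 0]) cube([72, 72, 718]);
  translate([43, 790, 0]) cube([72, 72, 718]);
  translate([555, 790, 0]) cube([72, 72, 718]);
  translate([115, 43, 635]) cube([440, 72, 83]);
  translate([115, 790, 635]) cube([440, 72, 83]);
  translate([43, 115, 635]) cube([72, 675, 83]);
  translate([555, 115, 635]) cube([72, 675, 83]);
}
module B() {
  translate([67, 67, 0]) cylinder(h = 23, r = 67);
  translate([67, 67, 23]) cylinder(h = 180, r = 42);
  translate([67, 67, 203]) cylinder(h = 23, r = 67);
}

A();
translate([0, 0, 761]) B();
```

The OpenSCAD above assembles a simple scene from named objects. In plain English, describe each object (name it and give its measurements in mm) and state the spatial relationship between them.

A is a rectangular dining table. The top is 670×905×43 mm with its upper surface at z = 761 mm. It stands on four 72×72 mm square legs, each inset 43 mm from the nearest pair of top edges, running from the floor to the underside of the top. Four apron rails, 72 mm thick and 83 mm tall, run between adjacent legs with their top edges flush with the underside of the top and their outer faces flush with the legs' outer faces.

B is a spool: two coaxial disc flanges of radius 67 mm and thickness 23 mm, joined by a core cylinder of radius 42 mm and height 180 mm. The lower flange rests on z = 0 and the three cylinders share a vertical axis.

The spool is on top of the table.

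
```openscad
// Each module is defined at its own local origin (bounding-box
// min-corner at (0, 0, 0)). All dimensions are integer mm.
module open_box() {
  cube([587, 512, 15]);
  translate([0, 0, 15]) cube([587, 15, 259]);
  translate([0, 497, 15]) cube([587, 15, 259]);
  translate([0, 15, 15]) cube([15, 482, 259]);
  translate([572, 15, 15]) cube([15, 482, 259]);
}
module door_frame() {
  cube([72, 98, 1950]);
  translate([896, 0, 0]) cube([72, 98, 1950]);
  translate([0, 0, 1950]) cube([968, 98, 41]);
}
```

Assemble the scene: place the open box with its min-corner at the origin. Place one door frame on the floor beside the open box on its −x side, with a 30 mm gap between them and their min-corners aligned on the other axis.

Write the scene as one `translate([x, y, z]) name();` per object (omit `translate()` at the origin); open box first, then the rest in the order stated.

open_box();
translate([-998, 0, 0]) door_frame();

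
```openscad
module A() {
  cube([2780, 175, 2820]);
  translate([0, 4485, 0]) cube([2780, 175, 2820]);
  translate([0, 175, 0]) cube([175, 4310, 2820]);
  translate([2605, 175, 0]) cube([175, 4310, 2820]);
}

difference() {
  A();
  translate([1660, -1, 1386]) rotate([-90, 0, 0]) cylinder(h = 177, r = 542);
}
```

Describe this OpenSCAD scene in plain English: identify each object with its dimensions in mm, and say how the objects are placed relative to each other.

A is the wall frame of a small rectangular building: four walls, each 2820 mm tall and 175 mm thick, enclosing a footprint 2780 mm (x) by 4660 mm (y) outside-to-outside, with no floor or roof. The front and back walls (the −y and +y sides) span the full width; the two side walls fit between them.

The house frame has a circular hole of radius 542 mm through its front wall, centred at (x = 1660, z = 1386).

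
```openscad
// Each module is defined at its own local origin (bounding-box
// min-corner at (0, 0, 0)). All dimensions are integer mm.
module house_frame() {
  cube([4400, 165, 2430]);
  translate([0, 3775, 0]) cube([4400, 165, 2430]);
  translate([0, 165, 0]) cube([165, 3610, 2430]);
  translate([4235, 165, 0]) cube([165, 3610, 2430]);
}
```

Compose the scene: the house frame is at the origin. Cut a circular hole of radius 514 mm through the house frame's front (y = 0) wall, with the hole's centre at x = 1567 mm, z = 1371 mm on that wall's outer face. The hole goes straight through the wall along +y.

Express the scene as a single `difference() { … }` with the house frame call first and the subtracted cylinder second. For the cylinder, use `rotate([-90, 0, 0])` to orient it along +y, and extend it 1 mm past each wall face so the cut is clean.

difference() {
  house_frame();
  translate([1567, -1, 1371]) rotate([-90, 0, 0]) cylinder(h = 167, r = 514);
}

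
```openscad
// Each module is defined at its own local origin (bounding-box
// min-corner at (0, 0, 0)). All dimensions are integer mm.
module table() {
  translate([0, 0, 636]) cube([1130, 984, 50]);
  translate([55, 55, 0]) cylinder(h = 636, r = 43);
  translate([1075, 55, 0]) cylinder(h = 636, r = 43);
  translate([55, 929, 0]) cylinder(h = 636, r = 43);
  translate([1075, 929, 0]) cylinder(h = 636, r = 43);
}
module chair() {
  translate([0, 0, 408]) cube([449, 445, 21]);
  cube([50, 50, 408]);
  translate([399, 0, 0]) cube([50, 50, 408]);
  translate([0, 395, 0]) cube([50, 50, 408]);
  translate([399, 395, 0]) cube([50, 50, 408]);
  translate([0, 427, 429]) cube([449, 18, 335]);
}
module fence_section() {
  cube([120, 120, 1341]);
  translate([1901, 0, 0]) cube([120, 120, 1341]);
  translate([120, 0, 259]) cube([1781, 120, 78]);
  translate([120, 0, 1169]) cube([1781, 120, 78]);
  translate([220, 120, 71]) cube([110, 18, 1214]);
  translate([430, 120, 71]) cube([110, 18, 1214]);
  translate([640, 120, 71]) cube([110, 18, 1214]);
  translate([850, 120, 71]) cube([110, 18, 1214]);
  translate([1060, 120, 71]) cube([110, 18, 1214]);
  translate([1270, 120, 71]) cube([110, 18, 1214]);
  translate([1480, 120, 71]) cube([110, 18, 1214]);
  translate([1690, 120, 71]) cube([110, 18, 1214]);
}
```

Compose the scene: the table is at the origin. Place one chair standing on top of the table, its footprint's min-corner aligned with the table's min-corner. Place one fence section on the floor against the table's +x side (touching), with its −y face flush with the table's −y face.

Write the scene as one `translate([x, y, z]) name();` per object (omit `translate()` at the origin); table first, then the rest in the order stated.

table();
translate([0, 0, 686]) chair();
translate([1130, 0, 0]) fence_section();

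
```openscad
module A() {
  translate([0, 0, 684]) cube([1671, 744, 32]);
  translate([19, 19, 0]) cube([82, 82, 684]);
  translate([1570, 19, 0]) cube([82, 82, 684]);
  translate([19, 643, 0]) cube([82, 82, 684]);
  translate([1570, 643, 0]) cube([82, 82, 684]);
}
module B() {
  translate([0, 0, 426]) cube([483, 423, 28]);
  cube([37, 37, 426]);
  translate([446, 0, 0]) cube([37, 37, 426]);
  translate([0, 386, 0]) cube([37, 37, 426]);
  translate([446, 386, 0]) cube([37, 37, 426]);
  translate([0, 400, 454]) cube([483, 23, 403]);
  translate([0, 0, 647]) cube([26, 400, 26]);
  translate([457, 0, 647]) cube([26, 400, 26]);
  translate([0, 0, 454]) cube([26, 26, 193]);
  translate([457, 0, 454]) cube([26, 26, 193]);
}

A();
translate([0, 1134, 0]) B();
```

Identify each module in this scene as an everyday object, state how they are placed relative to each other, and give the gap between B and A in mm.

The chair's nearest face is 390 mm from the table's +y face.

A is a table. B is a chair. The chair is on the floor beside the table on its +y side. The gap between the chair and the table is 390 mm.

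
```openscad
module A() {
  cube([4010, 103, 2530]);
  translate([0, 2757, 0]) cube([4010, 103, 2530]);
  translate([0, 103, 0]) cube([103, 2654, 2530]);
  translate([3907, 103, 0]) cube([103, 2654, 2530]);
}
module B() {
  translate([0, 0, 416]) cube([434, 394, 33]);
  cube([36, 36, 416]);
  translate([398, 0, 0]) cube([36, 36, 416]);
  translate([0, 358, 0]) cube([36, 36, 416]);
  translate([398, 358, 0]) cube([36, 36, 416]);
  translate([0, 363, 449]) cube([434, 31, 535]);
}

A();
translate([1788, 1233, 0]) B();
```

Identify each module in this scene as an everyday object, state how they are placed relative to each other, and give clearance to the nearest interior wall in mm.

Clearances: x = 1685, y = 1130; minimum 1130 mm.

A is a house frame. B is a chair. The chair sits inside the house frame, centred. The clearance to the nearest interior wall is 1130 mm.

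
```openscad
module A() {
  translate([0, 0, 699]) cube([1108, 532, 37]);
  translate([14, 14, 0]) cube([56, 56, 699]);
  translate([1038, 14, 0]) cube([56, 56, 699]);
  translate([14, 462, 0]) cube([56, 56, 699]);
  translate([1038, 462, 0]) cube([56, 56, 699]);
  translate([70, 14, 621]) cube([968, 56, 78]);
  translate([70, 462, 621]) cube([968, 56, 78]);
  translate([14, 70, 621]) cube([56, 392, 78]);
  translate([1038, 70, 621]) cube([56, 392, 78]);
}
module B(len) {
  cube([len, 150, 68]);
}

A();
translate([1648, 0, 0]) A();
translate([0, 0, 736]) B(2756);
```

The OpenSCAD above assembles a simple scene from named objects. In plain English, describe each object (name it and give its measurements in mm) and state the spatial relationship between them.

A is a table: top 1108 mm (x) × 532 mm (y), 37 mm thick, upper face at z = 736 mm, on four 56×56 mm square legs, each inset 14 mm from the nearest pair of top edges, running from z = 0 to the bottom of the top. Four apron rails, 56 mm thick and 78 mm tall, run between adjacent legs with their top edges flush with the underside of the top and their outer faces flush with the legs' outer faces.

B is a rectangular beam 2756 mm long (x), 150 mm deep (y), 68 mm thick (z).

The beam spans the tops of two tables placed 540 mm apart, resting at z = 736 mm.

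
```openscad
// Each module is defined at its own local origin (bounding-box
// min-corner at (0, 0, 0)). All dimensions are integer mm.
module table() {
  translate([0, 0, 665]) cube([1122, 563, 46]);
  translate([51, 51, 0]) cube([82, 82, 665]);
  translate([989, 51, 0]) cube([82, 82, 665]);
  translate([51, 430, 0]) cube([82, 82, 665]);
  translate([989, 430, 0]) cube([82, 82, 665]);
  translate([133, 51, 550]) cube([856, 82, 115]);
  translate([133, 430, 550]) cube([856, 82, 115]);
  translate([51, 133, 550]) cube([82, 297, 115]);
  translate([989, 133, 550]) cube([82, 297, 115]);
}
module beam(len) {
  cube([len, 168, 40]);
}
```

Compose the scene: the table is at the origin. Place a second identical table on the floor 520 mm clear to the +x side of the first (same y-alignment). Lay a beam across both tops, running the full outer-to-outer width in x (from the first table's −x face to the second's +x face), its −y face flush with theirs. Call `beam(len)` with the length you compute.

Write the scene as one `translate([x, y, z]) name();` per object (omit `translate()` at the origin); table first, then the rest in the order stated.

table();
translate([1642, 0, 0]) table();
translate([0, 0, 711]) beam(2764);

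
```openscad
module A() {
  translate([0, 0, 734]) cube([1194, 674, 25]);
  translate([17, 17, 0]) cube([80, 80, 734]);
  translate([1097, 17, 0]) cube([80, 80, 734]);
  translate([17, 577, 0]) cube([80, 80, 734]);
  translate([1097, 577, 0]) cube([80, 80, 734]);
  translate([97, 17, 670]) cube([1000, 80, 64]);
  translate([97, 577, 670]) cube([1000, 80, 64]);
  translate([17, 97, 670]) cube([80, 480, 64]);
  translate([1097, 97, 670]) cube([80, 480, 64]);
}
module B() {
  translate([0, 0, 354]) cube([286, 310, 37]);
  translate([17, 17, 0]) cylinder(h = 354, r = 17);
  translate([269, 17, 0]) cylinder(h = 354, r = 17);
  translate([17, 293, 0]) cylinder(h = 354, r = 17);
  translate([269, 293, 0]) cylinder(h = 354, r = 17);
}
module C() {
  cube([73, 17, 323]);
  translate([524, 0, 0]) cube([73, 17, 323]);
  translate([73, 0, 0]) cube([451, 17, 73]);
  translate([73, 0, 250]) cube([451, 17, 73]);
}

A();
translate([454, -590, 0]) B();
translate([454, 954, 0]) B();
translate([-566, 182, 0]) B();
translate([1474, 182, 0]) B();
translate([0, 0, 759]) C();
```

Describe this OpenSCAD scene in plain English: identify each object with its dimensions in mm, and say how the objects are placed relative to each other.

A is a table with a 1194×674 mm rectangular top, 25 mm thick, top surface at z = 759 mm, supported by four 80×80 mm square legs, each inset 17 mm from the nearest pair of top edges, running from the floor. Four apron rails, 80 mm thick and 64 mm tall, run between adjacent legs with their top edges flush with the underside of the top and their outer faces flush with the legs' outer faces.

B is a four-legged stool. The seat is a 286×310×37 mm slab whose top surface is at z = 391 mm; four round legs, each 34 mm in diameter, run from the floor (z = 0) to the underside of the seat, each leg's axis is inset half a diameter from the nearest pair of seat edges (so the leg's bounding box is flush with the corner).

C is a picture frame with a 451×177 mm rectangular opening (x by z) and a uniform 73 mm border on every side. Frame depth is 17 mm along y. It is built from two vertical stiles running the full outside height and two horizontal rails spanning the gap between the stiles.

Four stools sit around the table at the −y, +y, −x, +x sides. The picture frame is on top of the table.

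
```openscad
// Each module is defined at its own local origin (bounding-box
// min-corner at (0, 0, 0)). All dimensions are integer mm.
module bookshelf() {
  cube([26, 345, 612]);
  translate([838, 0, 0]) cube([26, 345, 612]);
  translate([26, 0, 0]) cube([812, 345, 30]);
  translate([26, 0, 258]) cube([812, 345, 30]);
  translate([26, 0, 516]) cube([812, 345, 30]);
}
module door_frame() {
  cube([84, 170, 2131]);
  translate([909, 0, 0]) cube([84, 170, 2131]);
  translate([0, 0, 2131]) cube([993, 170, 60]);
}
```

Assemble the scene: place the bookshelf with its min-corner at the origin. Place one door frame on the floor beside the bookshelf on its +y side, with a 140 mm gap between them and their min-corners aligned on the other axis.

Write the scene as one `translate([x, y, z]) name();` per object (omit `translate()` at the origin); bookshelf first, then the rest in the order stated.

bookshelf();
translate([0, 485, 0]) door_frame();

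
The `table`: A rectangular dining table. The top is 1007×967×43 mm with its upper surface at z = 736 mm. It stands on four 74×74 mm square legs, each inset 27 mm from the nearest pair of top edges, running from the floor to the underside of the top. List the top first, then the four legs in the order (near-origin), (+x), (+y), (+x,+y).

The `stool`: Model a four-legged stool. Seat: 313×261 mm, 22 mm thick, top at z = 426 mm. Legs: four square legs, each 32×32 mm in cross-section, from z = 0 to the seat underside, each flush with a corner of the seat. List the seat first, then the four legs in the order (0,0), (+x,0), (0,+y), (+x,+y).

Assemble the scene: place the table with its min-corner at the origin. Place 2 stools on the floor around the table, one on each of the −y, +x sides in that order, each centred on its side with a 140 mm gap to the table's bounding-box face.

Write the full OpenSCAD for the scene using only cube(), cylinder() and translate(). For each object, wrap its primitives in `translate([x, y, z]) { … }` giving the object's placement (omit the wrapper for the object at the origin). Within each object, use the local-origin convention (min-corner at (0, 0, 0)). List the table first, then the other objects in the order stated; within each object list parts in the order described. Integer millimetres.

translate([0, 0, 693]) cube([1007, 967, 43]);
translate([27, 27, 0]) cube([74, 74, 693]);
translate([906, 27, 0]) cube([74, 74, 693]);
translate([27, 866, 0]) cube([74, 74, 693]);
translate([906, 866, 0]) cube([74, 74, 693]);
translate([347, -401, 0]) {
  translate([0, 0, 404]) cube([313, 261, 22]);
  cube([32, 32, 404]);
  translate([281, 0, 0]) cube([32, 32, 404]);
  translate([0, 229, 0]) cube([32, 32, 404]);
  translate([281, 229, 0]) cube([32, 32, 404]);
}
translate([1147, 353, 0]) {
  translate([0, 0, 404]) cube([313, 261, 22]);
  cube([32, 32, 404]);
  translate([281, 0, 0]) cube([32, 32, 404]);
  translate([0, 229, 0]) cube([32, 32, 404]);
  translate([281, 229, 0]) cube([32, 32, 404]);
}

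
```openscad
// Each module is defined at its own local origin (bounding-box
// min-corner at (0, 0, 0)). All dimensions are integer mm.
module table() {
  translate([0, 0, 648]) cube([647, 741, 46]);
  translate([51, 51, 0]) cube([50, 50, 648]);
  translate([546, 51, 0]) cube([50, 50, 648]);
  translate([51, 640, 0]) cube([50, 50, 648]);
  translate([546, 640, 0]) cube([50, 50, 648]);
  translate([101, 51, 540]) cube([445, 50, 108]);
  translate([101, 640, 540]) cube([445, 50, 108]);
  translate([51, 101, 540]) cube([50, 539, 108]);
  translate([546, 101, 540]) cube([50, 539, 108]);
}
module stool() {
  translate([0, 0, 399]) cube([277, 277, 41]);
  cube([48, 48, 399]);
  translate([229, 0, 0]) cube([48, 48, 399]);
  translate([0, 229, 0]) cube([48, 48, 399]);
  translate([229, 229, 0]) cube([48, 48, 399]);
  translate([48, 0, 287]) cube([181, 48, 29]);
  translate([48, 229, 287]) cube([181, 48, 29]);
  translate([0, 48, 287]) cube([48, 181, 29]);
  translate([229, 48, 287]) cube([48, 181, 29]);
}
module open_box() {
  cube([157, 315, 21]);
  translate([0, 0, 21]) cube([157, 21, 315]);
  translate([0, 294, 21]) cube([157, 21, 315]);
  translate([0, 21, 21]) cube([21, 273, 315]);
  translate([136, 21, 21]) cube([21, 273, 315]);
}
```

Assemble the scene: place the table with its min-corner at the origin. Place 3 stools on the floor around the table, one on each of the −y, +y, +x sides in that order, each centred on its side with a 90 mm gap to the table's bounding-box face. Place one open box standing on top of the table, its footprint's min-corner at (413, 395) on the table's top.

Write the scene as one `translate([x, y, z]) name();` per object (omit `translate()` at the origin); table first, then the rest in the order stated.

table();
translate([185, -367, 0]) stool();
translate([185, 831, 0]) stool();
translate([737, 232, 0]) stool();
translate([413, 395, 694]) open_box();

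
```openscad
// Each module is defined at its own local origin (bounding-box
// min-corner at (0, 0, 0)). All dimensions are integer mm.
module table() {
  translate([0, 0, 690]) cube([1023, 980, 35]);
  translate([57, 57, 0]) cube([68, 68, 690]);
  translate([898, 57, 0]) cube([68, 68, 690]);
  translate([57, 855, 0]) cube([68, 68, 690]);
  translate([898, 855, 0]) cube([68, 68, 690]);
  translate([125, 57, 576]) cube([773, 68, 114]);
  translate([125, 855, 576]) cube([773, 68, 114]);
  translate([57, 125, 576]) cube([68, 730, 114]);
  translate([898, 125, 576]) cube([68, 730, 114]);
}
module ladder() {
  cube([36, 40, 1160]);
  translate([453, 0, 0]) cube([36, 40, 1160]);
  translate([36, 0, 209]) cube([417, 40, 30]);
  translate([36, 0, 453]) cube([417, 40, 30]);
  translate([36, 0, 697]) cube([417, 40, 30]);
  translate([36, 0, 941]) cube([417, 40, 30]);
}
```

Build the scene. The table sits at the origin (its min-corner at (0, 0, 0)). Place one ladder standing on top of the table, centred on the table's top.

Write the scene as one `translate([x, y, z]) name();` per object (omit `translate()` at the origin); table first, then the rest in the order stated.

table();
translate([267, 470, 725]) ladder();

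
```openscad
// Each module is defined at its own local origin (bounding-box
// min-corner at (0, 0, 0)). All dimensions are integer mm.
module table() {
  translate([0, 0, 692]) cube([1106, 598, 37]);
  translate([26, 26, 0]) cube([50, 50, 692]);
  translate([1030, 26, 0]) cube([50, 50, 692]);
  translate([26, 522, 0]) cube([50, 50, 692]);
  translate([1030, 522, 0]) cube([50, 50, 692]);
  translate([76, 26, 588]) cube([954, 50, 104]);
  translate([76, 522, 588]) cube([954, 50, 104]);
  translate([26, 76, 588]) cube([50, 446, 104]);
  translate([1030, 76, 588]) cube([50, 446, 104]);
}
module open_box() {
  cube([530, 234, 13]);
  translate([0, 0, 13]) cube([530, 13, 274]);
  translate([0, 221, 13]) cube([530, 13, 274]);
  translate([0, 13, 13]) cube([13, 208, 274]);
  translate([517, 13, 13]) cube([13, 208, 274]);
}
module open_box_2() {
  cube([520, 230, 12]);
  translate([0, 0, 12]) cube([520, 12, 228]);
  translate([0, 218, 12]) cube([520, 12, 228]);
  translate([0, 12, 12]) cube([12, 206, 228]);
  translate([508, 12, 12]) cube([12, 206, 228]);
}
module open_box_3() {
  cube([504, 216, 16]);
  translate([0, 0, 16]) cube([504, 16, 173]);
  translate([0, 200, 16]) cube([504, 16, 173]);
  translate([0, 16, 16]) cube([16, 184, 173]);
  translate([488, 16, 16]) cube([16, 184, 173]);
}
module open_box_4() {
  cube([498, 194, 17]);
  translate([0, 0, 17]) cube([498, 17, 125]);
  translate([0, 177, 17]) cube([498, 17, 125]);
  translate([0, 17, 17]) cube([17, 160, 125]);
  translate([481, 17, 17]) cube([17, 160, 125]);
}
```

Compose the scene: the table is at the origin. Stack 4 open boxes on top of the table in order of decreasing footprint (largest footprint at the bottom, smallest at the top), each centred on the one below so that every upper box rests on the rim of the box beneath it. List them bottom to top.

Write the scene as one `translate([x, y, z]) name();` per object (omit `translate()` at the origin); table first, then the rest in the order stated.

table();
translate([288, 182, 729]) open_box();
translate([293, 184, 1016]) open_box_2();
translate([301, 191, 1256]) open_box_3();
translate([304, 202, 1445]) open_box_4();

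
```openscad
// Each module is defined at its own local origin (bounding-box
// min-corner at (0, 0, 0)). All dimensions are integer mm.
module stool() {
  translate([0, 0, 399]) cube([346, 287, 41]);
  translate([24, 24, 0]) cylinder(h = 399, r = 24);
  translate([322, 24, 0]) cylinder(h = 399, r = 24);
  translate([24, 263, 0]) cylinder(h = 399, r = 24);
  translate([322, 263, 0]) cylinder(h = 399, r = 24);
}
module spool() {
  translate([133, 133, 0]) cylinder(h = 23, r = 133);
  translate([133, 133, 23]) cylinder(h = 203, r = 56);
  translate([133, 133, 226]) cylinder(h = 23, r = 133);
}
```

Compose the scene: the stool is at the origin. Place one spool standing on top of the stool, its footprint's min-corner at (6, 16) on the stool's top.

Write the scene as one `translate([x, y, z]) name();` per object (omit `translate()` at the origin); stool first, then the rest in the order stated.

stool();
translate([6, 16, 440]) spool();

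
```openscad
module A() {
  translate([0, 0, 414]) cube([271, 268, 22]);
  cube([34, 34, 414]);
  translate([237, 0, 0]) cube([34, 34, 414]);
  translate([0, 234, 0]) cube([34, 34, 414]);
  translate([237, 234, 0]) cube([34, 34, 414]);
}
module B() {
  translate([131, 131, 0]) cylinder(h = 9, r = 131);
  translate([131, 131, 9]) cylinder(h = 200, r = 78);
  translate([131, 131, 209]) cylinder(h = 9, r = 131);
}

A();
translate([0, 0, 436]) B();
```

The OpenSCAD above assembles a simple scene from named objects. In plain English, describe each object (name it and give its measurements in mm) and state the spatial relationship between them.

A is a four-legged stool. The seat is a 271×268×22 mm slab whose top surface is at z = 436 mm; four square legs, each 34×34 mm in cross-section, run from the floor (z = 0) to the underside of the seat, each flush with a corner of the seat.

B is a spool: two coaxial disc flanges of radius 131 mm and thickness 9 mm, joined by a core cylinder of radius 78 mm and height 200 mm. The lower flange rests on z = 0 and the three cylinders share a vertical axis.

The spool is on top of the stool.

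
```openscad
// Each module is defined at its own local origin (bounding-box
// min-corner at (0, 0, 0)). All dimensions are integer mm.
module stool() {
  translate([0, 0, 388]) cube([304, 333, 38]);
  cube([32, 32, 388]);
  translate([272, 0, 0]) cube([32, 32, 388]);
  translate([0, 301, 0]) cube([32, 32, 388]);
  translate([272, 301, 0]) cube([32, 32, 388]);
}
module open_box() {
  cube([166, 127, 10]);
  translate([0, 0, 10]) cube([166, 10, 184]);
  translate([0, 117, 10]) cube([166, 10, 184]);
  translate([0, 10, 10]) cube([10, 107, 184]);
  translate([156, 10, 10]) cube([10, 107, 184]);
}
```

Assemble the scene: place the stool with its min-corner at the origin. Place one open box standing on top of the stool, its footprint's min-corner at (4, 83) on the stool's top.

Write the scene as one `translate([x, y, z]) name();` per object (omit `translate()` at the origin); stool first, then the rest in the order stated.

stool();
translate([4, 83, 426]) open_box();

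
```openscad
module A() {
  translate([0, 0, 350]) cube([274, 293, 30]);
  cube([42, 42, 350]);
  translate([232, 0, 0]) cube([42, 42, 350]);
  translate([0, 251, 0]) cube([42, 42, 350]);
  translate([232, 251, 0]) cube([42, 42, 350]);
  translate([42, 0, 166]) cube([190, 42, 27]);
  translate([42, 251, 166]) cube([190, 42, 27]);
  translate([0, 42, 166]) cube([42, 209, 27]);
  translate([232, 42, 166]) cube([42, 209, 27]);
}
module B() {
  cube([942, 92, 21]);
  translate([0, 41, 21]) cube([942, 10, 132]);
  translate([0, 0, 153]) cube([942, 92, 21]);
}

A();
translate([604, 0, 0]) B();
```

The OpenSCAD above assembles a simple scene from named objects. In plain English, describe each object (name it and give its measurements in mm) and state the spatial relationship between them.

A is a four-legged stool. The seat is 274×293 mm, 30 mm thick, top at z = 380 mm. It stands on four square legs, each 42×42 mm in cross-section, from z = 0 to the seat underside, each flush with a corner of the seat. Four stretchers, 42 mm wide and 27 mm tall, connect adjacent legs with their undersides at z = 166 mm, each running between the inner faces of the legs it joins and aligned with the legs' outer faces on the other axis.

B is an I-beam lying along x, 942 mm long. Overall section height 174 mm. Two flanges 92 mm wide (y) and 21 mm thick, one on the floor and one at the top; a web 10 mm thick runs between them, centred on the flange width.

The I-beam is on the floor beside the stool on its +x side.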